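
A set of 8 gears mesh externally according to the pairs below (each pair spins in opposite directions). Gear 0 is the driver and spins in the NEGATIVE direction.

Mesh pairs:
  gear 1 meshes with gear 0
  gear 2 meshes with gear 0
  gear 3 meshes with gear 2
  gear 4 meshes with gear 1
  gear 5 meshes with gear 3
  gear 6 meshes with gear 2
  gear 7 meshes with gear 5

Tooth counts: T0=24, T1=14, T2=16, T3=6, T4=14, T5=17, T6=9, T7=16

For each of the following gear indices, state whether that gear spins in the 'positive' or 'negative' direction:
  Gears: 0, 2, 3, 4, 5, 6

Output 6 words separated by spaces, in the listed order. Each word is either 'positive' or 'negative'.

Gear 0 (driver): negative (depth 0)
  gear 1: meshes with gear 0 -> depth 1 -> positive (opposite of gear 0)
  gear 2: meshes with gear 0 -> depth 1 -> positive (opposite of gear 0)
  gear 3: meshes with gear 2 -> depth 2 -> negative (opposite of gear 2)
  gear 4: meshes with gear 1 -> depth 2 -> negative (opposite of gear 1)
  gear 5: meshes with gear 3 -> depth 3 -> positive (opposite of gear 3)
  gear 6: meshes with gear 2 -> depth 2 -> negative (opposite of gear 2)
  gear 7: meshes with gear 5 -> depth 4 -> negative (opposite of gear 5)
Queried indices 0, 2, 3, 4, 5, 6 -> negative, positive, negative, negative, positive, negative

Answer: negative positive negative negative positive negative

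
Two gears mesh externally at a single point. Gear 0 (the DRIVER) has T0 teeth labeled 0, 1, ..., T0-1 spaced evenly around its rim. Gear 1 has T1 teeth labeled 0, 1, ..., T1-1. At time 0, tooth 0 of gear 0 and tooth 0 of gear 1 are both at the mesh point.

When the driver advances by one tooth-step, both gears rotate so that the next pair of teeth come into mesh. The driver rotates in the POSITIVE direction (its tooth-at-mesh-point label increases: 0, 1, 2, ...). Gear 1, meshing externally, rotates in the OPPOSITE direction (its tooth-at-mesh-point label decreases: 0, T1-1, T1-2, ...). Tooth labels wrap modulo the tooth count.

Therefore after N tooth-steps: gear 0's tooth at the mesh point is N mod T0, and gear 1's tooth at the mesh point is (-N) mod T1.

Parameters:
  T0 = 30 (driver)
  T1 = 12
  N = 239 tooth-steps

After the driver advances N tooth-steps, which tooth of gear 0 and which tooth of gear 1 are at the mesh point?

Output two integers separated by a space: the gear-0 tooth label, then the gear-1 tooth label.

Gear 0 (driver, T0=30): tooth at mesh = N mod T0
  239 = 7 * 30 + 29, so 239 mod 30 = 29
  gear 0 tooth = 29
Gear 1 (driven, T1=12): tooth at mesh = (-N) mod T1
  239 = 19 * 12 + 11, so 239 mod 12 = 11
  (-239) mod 12 = (-11) mod 12 = 12 - 11 = 1
Mesh after 239 steps: gear-0 tooth 29 meets gear-1 tooth 1

Answer: 29 1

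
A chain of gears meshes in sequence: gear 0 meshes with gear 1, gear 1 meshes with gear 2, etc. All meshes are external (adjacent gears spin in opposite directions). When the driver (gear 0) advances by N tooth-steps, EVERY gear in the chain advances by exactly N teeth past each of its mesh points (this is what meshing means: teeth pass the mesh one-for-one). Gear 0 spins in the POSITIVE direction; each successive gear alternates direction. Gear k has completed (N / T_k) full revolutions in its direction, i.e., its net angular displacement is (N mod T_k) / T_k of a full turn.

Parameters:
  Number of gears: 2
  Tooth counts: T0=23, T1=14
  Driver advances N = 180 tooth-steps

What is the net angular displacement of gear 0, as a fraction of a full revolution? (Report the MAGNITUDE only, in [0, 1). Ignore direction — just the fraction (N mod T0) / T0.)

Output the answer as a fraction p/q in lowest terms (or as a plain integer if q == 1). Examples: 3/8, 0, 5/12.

Chain of 2 gears, tooth counts: [23, 14]
  gear 0: T0=23, direction=positive, advance = 180 mod 23 = 19 teeth = 19/23 turn
  gear 1: T1=14, direction=negative, advance = 180 mod 14 = 12 teeth = 12/14 turn
Gear 0: 180 mod 23 = 19
Fraction = 19 / 23 = 19/23 (gcd(19,23)=1) = 19/23

Answer: 19/23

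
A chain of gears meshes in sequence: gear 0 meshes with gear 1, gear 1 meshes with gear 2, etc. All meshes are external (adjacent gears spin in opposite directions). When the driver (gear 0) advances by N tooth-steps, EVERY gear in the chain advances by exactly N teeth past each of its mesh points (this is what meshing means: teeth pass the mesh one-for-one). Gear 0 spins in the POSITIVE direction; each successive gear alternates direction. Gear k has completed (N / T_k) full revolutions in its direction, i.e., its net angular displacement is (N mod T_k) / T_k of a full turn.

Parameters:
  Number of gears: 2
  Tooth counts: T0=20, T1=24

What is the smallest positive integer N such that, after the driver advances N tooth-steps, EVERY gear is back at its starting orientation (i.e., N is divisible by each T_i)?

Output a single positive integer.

Gear k returns to start when N is a multiple of T_k.
All gears at start simultaneously when N is a common multiple of [20, 24]; the smallest such N is lcm(20, 24).
Start: lcm = T0 = 20
Fold in T1=24: gcd(20, 24) = 4; lcm(20, 24) = 20 * 24 / 4 = 480 / 4 = 120
Full cycle length = 120

Answer: 120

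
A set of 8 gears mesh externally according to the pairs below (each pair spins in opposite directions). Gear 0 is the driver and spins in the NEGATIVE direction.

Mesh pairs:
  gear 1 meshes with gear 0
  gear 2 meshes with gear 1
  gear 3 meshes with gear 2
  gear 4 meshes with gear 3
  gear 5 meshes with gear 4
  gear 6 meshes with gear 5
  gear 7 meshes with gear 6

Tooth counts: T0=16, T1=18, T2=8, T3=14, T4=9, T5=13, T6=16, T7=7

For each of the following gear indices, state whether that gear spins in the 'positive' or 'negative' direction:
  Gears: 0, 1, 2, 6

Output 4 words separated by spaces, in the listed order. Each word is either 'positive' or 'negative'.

Answer: negative positive negative negative

Derivation:
Gear 0 (driver): negative (depth 0)
  gear 1: meshes with gear 0 -> depth 1 -> positive (opposite of gear 0)
  gear 2: meshes with gear 1 -> depth 2 -> negative (opposite of gear 1)
  gear 3: meshes with gear 2 -> depth 3 -> positive (opposite of gear 2)
  gear 4: meshes with gear 3 -> depth 4 -> negative (opposite of gear 3)
  gear 5: meshes with gear 4 -> depth 5 -> positive (opposite of gear 4)
  gear 6: meshes with gear 5 -> depth 6 -> negative (opposite of gear 5)
  gear 7: meshes with gear 6 -> depth 7 -> positive (opposite of gear 6)
Queried indices 0, 1, 2, 6 -> negative, positive, negative, negative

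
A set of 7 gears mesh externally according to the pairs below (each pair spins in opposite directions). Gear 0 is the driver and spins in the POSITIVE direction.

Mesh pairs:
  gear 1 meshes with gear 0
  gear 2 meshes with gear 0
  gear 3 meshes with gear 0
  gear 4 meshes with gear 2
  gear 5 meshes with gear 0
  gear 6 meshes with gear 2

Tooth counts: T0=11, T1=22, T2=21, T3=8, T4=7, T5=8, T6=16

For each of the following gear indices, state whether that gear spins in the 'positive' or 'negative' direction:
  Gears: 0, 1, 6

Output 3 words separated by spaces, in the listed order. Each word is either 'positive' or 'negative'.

Answer: positive negative positive

Derivation:
Gear 0 (driver): positive (depth 0)
  gear 1: meshes with gear 0 -> depth 1 -> negative (opposite of gear 0)
  gear 2: meshes with gear 0 -> depth 1 -> negative (opposite of gear 0)
  gear 3: meshes with gear 0 -> depth 1 -> negative (opposite of gear 0)
  gear 4: meshes with gear 2 -> depth 2 -> positive (opposite of gear 2)
  gear 5: meshes with gear 0 -> depth 1 -> negative (opposite of gear 0)
  gear 6: meshes with gear 2 -> depth 2 -> positive (opposite of gear 2)
Queried indices 0, 1, 6 -> positive, negative, positive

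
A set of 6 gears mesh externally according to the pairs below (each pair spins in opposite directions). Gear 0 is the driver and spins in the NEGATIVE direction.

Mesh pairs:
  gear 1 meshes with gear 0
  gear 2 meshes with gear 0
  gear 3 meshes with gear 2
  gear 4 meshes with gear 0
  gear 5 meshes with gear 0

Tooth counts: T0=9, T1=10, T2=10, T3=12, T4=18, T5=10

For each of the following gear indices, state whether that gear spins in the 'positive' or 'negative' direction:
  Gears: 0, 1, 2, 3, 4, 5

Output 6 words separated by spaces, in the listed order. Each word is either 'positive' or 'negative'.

Gear 0 (driver): negative (depth 0)
  gear 1: meshes with gear 0 -> depth 1 -> positive (opposite of gear 0)
  gear 2: meshes with gear 0 -> depth 1 -> positive (opposite of gear 0)
  gear 3: meshes with gear 2 -> depth 2 -> negative (opposite of gear 2)
  gear 4: meshes with gear 0 -> depth 1 -> positive (opposite of gear 0)
  gear 5: meshes with gear 0 -> depth 1 -> positive (opposite of gear 0)
Queried indices 0, 1, 2, 3, 4, 5 -> negative, positive, positive, negative, positive, positive

Answer: negative positive positive negative positive positive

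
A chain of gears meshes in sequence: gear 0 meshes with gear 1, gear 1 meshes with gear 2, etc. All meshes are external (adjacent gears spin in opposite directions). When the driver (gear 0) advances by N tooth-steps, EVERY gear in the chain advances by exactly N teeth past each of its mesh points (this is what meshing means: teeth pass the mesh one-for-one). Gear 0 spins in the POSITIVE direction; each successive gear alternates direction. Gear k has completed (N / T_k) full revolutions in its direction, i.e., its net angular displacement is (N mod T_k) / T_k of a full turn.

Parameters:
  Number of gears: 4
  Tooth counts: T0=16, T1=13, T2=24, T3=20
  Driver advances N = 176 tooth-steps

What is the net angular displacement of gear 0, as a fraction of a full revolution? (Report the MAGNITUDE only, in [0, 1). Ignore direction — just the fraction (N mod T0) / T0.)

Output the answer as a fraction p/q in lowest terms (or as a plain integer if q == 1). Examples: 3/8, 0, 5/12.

Chain of 4 gears, tooth counts: [16, 13, 24, 20]
  gear 0: T0=16, direction=positive, advance = 176 mod 16 = 0 teeth = 0/16 turn
  gear 1: T1=13, direction=negative, advance = 176 mod 13 = 7 teeth = 7/13 turn
  gear 2: T2=24, direction=positive, advance = 176 mod 24 = 8 teeth = 8/24 turn
  gear 3: T3=20, direction=negative, advance = 176 mod 20 = 16 teeth = 16/20 turn
Gear 0: 176 mod 16 = 0
Fraction = 0 / 16 = 0/1 (gcd(0,16)=16) = 0

Answer: 0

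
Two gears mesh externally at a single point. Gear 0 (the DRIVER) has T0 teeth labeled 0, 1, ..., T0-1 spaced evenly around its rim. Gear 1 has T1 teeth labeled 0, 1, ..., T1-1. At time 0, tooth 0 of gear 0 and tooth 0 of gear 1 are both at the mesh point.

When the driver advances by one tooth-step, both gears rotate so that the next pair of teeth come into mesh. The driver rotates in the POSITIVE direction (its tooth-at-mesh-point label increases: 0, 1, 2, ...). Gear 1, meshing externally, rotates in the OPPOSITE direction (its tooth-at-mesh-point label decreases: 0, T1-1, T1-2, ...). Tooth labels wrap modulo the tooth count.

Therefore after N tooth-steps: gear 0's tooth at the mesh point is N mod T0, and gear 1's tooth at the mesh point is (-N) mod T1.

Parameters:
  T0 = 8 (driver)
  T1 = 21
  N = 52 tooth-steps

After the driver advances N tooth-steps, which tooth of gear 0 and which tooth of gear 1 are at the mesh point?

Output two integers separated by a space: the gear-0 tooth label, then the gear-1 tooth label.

Answer: 4 11

Derivation:
Gear 0 (driver, T0=8): tooth at mesh = N mod T0
  52 = 6 * 8 + 4, so 52 mod 8 = 4
  gear 0 tooth = 4
Gear 1 (driven, T1=21): tooth at mesh = (-N) mod T1
  52 = 2 * 21 + 10, so 52 mod 21 = 10
  (-52) mod 21 = (-10) mod 21 = 21 - 10 = 11
Mesh after 52 steps: gear-0 tooth 4 meets gear-1 tooth 11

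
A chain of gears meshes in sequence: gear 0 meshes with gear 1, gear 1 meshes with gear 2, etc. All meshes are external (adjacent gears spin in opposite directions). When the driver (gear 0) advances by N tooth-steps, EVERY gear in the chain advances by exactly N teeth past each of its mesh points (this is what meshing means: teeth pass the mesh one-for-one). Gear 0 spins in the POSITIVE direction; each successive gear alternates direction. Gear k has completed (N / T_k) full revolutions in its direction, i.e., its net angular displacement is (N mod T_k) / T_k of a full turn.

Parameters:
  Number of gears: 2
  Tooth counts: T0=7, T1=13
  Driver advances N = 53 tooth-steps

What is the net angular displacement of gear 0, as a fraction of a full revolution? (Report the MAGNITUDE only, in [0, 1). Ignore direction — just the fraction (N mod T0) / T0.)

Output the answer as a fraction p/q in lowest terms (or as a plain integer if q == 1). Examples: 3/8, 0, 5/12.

Answer: 4/7

Derivation:
Chain of 2 gears, tooth counts: [7, 13]
  gear 0: T0=7, direction=positive, advance = 53 mod 7 = 4 teeth = 4/7 turn
  gear 1: T1=13, direction=negative, advance = 53 mod 13 = 1 teeth = 1/13 turn
Gear 0: 53 mod 7 = 4
Fraction = 4 / 7 = 4/7 (gcd(4,7)=1) = 4/7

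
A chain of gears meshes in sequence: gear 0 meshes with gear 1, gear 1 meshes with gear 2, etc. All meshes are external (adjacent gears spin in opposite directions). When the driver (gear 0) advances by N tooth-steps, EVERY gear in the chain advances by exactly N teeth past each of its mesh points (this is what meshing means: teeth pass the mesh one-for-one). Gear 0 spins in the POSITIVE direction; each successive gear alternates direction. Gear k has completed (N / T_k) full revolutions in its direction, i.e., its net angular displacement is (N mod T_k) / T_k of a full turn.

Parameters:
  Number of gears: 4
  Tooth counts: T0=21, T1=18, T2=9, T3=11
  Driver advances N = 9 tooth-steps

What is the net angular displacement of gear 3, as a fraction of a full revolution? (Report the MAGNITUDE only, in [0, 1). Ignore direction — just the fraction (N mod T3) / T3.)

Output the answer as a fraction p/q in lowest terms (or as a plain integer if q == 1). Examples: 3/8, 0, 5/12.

Answer: 9/11

Derivation:
Chain of 4 gears, tooth counts: [21, 18, 9, 11]
  gear 0: T0=21, direction=positive, advance = 9 mod 21 = 9 teeth = 9/21 turn
  gear 1: T1=18, direction=negative, advance = 9 mod 18 = 9 teeth = 9/18 turn
  gear 2: T2=9, direction=positive, advance = 9 mod 9 = 0 teeth = 0/9 turn
  gear 3: T3=11, direction=negative, advance = 9 mod 11 = 9 teeth = 9/11 turn
Gear 3: 9 mod 11 = 9
Fraction = 9 / 11 = 9/11 (gcd(9,11)=1) = 9/11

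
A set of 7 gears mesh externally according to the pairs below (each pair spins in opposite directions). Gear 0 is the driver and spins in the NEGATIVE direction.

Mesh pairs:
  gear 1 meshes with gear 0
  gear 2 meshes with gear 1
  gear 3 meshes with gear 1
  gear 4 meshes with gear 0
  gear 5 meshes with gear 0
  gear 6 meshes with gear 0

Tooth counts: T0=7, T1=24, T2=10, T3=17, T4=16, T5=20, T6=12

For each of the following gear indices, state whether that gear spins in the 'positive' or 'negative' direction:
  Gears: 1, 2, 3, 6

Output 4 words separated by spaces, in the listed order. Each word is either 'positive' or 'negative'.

Answer: positive negative negative positive

Derivation:
Gear 0 (driver): negative (depth 0)
  gear 1: meshes with gear 0 -> depth 1 -> positive (opposite of gear 0)
  gear 2: meshes with gear 1 -> depth 2 -> negative (opposite of gear 1)
  gear 3: meshes with gear 1 -> depth 2 -> negative (opposite of gear 1)
  gear 4: meshes with gear 0 -> depth 1 -> positive (opposite of gear 0)
  gear 5: meshes with gear 0 -> depth 1 -> positive (opposite of gear 0)
  gear 6: meshes with gear 0 -> depth 1 -> positive (opposite of gear 0)
Queried indices 1, 2, 3, 6 -> positive, negative, negative, positive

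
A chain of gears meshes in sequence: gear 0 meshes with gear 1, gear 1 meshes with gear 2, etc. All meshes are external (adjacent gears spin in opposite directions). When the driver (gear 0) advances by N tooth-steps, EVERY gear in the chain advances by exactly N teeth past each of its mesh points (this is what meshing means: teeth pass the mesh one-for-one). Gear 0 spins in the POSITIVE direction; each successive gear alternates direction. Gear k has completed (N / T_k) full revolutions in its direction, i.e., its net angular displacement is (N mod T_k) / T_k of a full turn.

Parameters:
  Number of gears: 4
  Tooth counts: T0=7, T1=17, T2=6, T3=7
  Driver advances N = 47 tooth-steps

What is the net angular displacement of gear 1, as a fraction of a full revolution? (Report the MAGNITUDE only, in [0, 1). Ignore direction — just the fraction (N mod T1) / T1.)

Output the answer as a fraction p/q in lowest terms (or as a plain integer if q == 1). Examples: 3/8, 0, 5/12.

Answer: 13/17

Derivation:
Chain of 4 gears, tooth counts: [7, 17, 6, 7]
  gear 0: T0=7, direction=positive, advance = 47 mod 7 = 5 teeth = 5/7 turn
  gear 1: T1=17, direction=negative, advance = 47 mod 17 = 13 teeth = 13/17 turn
  gear 2: T2=6, direction=positive, advance = 47 mod 6 = 5 teeth = 5/6 turn
  gear 3: T3=7, direction=negative, advance = 47 mod 7 = 5 teeth = 5/7 turn
Gear 1: 47 mod 17 = 13
Fraction = 13 / 17 = 13/17 (gcd(13,17)=1) = 13/17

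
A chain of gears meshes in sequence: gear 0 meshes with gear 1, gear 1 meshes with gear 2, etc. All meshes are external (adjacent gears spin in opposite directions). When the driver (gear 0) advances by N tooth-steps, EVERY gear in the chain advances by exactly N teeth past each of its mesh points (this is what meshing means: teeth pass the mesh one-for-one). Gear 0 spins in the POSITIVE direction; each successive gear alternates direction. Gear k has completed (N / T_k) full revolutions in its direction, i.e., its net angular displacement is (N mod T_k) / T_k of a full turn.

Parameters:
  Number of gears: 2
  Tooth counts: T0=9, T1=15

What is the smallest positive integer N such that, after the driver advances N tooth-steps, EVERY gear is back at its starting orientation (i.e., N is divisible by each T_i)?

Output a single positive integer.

Answer: 45

Derivation:
Gear k returns to start when N is a multiple of T_k.
All gears at start simultaneously when N is a common multiple of [9, 15]; the smallest such N is lcm(9, 15).
Start: lcm = T0 = 9
Fold in T1=15: gcd(9, 15) = 3; lcm(9, 15) = 9 * 15 / 3 = 135 / 3 = 45
Full cycle length = 45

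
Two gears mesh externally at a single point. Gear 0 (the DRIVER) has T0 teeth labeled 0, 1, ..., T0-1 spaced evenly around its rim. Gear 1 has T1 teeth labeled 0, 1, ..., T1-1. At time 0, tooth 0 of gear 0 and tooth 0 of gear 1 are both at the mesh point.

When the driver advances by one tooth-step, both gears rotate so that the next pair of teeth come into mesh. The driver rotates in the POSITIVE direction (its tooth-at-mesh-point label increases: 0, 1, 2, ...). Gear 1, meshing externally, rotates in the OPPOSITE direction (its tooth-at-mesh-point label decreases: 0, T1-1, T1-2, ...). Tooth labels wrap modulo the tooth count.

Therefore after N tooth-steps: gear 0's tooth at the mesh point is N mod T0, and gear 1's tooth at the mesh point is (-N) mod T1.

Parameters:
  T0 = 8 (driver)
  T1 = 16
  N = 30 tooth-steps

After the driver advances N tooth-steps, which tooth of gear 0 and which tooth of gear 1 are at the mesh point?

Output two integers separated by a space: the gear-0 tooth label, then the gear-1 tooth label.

Gear 0 (driver, T0=8): tooth at mesh = N mod T0
  30 = 3 * 8 + 6, so 30 mod 8 = 6
  gear 0 tooth = 6
Gear 1 (driven, T1=16): tooth at mesh = (-N) mod T1
  30 = 1 * 16 + 14, so 30 mod 16 = 14
  (-30) mod 16 = (-14) mod 16 = 16 - 14 = 2
Mesh after 30 steps: gear-0 tooth 6 meets gear-1 tooth 2

Answer: 6 2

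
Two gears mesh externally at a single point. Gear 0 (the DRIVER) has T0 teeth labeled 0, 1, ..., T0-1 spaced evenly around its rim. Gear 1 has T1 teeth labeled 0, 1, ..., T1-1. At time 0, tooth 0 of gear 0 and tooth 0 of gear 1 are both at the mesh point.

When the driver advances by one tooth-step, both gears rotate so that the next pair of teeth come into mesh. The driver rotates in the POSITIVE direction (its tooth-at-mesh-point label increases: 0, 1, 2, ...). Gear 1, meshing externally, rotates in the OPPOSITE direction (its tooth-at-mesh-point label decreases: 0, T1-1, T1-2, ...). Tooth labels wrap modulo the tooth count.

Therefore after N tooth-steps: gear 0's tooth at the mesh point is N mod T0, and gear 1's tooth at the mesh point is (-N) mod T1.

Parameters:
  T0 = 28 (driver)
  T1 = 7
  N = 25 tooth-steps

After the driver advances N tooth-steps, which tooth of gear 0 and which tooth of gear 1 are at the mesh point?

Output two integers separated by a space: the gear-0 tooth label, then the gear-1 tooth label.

Answer: 25 3

Derivation:
Gear 0 (driver, T0=28): tooth at mesh = N mod T0
  25 = 0 * 28 + 25, so 25 mod 28 = 25
  gear 0 tooth = 25
Gear 1 (driven, T1=7): tooth at mesh = (-N) mod T1
  25 = 3 * 7 + 4, so 25 mod 7 = 4
  (-25) mod 7 = (-4) mod 7 = 7 - 4 = 3
Mesh after 25 steps: gear-0 tooth 25 meets gear-1 tooth 3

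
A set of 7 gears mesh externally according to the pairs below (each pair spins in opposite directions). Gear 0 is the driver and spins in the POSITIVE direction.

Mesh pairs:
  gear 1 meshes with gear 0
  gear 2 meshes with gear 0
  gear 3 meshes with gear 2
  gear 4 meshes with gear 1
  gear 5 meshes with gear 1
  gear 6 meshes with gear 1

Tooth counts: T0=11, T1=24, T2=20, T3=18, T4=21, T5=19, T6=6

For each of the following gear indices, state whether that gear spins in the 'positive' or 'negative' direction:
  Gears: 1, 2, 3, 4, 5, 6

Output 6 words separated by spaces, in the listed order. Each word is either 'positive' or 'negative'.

Gear 0 (driver): positive (depth 0)
  gear 1: meshes with gear 0 -> depth 1 -> negative (opposite of gear 0)
  gear 2: meshes with gear 0 -> depth 1 -> negative (opposite of gear 0)
  gear 3: meshes with gear 2 -> depth 2 -> positive (opposite of gear 2)
  gear 4: meshes with gear 1 -> depth 2 -> positive (opposite of gear 1)
  gear 5: meshes with gear 1 -> depth 2 -> positive (opposite of gear 1)
  gear 6: meshes with gear 1 -> depth 2 -> positive (opposite of gear 1)
Queried indices 1, 2, 3, 4, 5, 6 -> negative, negative, positive, positive, positive, positive

Answer: negative negative positive positive positive positive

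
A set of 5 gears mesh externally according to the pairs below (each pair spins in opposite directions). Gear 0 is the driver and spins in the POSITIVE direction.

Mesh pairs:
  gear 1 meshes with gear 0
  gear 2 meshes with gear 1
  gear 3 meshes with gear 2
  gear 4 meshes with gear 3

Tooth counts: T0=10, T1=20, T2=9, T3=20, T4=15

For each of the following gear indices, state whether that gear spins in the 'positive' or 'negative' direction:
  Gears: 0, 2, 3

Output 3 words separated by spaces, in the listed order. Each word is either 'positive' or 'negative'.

Gear 0 (driver): positive (depth 0)
  gear 1: meshes with gear 0 -> depth 1 -> negative (opposite of gear 0)
  gear 2: meshes with gear 1 -> depth 2 -> positive (opposite of gear 1)
  gear 3: meshes with gear 2 -> depth 3 -> negative (opposite of gear 2)
  gear 4: meshes with gear 3 -> depth 4 -> positive (opposite of gear 3)
Queried indices 0, 2, 3 -> positive, positive, negative

Answer: positive positive negative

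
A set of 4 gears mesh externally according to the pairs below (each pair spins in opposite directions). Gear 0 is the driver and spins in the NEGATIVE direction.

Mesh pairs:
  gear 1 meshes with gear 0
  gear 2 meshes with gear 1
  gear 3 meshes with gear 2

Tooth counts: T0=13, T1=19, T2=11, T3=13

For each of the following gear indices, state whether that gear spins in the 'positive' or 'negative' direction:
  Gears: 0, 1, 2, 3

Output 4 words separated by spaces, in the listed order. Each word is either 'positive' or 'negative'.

Gear 0 (driver): negative (depth 0)
  gear 1: meshes with gear 0 -> depth 1 -> positive (opposite of gear 0)
  gear 2: meshes with gear 1 -> depth 2 -> negative (opposite of gear 1)
  gear 3: meshes with gear 2 -> depth 3 -> positive (opposite of gear 2)
Queried indices 0, 1, 2, 3 -> negative, positive, negative, positive

Answer: negative positive negative positive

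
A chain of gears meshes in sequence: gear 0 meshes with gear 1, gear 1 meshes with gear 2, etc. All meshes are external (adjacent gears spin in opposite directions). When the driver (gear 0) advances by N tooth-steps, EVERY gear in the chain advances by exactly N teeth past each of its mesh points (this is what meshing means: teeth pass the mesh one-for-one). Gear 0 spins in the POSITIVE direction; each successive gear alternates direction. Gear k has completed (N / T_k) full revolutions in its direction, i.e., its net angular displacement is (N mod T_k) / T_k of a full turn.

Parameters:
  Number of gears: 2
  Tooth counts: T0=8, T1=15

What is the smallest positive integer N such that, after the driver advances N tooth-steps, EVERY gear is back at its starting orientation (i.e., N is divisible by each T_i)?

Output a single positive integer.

Gear k returns to start when N is a multiple of T_k.
All gears at start simultaneously when N is a common multiple of [8, 15]; the smallest such N is lcm(8, 15).
Start: lcm = T0 = 8
Fold in T1=15: gcd(8, 15) = 1; lcm(8, 15) = 8 * 15 / 1 = 120 / 1 = 120
Full cycle length = 120

Answer: 120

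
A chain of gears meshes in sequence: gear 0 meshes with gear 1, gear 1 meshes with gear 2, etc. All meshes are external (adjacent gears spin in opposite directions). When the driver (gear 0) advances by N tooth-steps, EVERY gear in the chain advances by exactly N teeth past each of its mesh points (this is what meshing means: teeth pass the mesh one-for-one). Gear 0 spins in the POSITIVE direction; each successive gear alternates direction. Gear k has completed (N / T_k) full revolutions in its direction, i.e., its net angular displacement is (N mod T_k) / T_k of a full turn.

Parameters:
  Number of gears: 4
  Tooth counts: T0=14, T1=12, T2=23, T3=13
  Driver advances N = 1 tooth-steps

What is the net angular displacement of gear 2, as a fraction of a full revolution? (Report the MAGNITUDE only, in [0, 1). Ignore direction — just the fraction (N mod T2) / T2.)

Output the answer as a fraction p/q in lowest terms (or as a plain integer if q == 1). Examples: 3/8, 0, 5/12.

Chain of 4 gears, tooth counts: [14, 12, 23, 13]
  gear 0: T0=14, direction=positive, advance = 1 mod 14 = 1 teeth = 1/14 turn
  gear 1: T1=12, direction=negative, advance = 1 mod 12 = 1 teeth = 1/12 turn
  gear 2: T2=23, direction=positive, advance = 1 mod 23 = 1 teeth = 1/23 turn
  gear 3: T3=13, direction=negative, advance = 1 mod 13 = 1 teeth = 1/13 turn
Gear 2: 1 mod 23 = 1
Fraction = 1 / 23 = 1/23 (gcd(1,23)=1) = 1/23

Answer: 1/23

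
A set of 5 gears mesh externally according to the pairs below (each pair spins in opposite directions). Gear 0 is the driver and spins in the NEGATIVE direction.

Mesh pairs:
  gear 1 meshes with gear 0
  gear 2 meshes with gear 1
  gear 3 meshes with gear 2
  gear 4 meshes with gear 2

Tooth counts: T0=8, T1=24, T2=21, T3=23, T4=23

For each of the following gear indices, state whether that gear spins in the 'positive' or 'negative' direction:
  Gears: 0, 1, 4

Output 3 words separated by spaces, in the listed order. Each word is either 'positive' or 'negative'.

Answer: negative positive positive

Derivation:
Gear 0 (driver): negative (depth 0)
  gear 1: meshes with gear 0 -> depth 1 -> positive (opposite of gear 0)
  gear 2: meshes with gear 1 -> depth 2 -> negative (opposite of gear 1)
  gear 3: meshes with gear 2 -> depth 3 -> positive (opposite of gear 2)
  gear 4: meshes with gear 2 -> depth 3 -> positive (opposite of gear 2)
Queried indices 0, 1, 4 -> negative, positive, positive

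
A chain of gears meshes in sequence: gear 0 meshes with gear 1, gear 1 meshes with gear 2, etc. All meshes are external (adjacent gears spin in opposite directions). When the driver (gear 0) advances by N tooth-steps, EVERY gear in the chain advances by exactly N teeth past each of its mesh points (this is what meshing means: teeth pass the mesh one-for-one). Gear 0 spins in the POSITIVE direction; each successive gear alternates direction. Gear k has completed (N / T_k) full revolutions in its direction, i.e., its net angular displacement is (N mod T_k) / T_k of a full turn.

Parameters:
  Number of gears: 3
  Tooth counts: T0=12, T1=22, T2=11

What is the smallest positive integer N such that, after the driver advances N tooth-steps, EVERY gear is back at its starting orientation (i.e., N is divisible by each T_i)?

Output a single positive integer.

Answer: 132

Derivation:
Gear k returns to start when N is a multiple of T_k.
All gears at start simultaneously when N is a common multiple of [12, 22, 11]; the smallest such N is lcm(12, 22, 11).
Start: lcm = T0 = 12
Fold in T1=22: gcd(12, 22) = 2; lcm(12, 22) = 12 * 22 / 2 = 264 / 2 = 132
Fold in T2=11: gcd(132, 11) = 11; lcm(132, 11) = 132 * 11 / 11 = 1452 / 11 = 132
Full cycle length = 132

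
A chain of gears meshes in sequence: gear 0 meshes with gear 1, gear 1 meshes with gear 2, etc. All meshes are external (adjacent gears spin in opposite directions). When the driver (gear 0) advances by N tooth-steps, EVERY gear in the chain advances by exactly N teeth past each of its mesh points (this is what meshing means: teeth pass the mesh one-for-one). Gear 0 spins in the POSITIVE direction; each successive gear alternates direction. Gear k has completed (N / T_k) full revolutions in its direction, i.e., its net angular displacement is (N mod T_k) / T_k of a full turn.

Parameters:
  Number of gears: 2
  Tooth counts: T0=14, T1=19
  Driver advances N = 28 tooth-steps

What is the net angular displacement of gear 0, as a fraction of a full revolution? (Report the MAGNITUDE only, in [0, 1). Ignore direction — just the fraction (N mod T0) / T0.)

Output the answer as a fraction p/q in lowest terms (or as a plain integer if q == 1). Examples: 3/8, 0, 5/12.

Answer: 0

Derivation:
Chain of 2 gears, tooth counts: [14, 19]
  gear 0: T0=14, direction=positive, advance = 28 mod 14 = 0 teeth = 0/14 turn
  gear 1: T1=19, direction=negative, advance = 28 mod 19 = 9 teeth = 9/19 turn
Gear 0: 28 mod 14 = 0
Fraction = 0 / 14 = 0/1 (gcd(0,14)=14) = 0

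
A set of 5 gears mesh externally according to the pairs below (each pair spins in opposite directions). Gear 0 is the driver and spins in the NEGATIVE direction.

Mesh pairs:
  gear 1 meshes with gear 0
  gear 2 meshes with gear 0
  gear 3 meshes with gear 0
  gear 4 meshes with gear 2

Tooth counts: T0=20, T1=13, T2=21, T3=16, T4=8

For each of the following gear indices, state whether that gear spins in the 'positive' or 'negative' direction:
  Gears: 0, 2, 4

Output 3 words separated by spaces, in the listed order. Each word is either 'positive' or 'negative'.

Gear 0 (driver): negative (depth 0)
  gear 1: meshes with gear 0 -> depth 1 -> positive (opposite of gear 0)
  gear 2: meshes with gear 0 -> depth 1 -> positive (opposite of gear 0)
  gear 3: meshes with gear 0 -> depth 1 -> positive (opposite of gear 0)
  gear 4: meshes with gear 2 -> depth 2 -> negative (opposite of gear 2)
Queried indices 0, 2, 4 -> negative, positive, negative

Answer: negative positive negative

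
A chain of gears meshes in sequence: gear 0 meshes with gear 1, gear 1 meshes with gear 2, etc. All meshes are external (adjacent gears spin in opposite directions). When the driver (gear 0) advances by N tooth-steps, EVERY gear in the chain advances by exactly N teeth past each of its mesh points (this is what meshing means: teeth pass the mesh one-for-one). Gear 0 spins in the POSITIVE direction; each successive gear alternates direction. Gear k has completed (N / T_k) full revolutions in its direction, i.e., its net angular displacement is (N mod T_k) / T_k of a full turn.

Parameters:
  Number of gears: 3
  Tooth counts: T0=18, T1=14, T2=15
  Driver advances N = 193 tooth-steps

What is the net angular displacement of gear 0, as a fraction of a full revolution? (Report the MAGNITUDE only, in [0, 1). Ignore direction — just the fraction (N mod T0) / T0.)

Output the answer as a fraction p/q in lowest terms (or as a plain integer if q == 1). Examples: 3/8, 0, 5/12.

Answer: 13/18

Derivation:
Chain of 3 gears, tooth counts: [18, 14, 15]
  gear 0: T0=18, direction=positive, advance = 193 mod 18 = 13 teeth = 13/18 turn
  gear 1: T1=14, direction=negative, advance = 193 mod 14 = 11 teeth = 11/14 turn
  gear 2: T2=15, direction=positive, advance = 193 mod 15 = 13 teeth = 13/15 turn
Gear 0: 193 mod 18 = 13
Fraction = 13 / 18 = 13/18 (gcd(13,18)=1) = 13/18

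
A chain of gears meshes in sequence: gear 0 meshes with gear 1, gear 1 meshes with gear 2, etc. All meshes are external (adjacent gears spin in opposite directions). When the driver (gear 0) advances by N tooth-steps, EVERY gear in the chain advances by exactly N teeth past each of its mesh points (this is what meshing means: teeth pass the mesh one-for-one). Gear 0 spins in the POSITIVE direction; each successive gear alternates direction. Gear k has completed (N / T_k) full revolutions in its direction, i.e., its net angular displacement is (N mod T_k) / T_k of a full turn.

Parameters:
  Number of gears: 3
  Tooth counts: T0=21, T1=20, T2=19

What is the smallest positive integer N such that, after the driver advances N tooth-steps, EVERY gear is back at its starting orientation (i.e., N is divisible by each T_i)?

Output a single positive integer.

Gear k returns to start when N is a multiple of T_k.
All gears at start simultaneously when N is a common multiple of [21, 20, 19]; the smallest such N is lcm(21, 20, 19).
Start: lcm = T0 = 21
Fold in T1=20: gcd(21, 20) = 1; lcm(21, 20) = 21 * 20 / 1 = 420 / 1 = 420
Fold in T2=19: gcd(420, 19) = 1; lcm(420, 19) = 420 * 19 / 1 = 7980 / 1 = 7980
Full cycle length = 7980

Answer: 7980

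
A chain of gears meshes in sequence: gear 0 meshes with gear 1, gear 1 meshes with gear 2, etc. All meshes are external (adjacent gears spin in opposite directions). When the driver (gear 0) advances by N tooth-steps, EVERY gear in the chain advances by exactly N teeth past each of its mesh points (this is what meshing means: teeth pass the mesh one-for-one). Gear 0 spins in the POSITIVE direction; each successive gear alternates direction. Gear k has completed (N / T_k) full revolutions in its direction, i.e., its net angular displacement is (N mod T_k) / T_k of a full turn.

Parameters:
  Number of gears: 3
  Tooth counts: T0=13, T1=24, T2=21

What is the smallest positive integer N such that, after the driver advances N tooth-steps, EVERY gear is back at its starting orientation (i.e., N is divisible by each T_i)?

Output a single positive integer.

Gear k returns to start when N is a multiple of T_k.
All gears at start simultaneously when N is a common multiple of [13, 24, 21]; the smallest such N is lcm(13, 24, 21).
Start: lcm = T0 = 13
Fold in T1=24: gcd(13, 24) = 1; lcm(13, 24) = 13 * 24 / 1 = 312 / 1 = 312
Fold in T2=21: gcd(312, 21) = 3; lcm(312, 21) = 312 * 21 / 3 = 6552 / 3 = 2184
Full cycle length = 2184

Answer: 2184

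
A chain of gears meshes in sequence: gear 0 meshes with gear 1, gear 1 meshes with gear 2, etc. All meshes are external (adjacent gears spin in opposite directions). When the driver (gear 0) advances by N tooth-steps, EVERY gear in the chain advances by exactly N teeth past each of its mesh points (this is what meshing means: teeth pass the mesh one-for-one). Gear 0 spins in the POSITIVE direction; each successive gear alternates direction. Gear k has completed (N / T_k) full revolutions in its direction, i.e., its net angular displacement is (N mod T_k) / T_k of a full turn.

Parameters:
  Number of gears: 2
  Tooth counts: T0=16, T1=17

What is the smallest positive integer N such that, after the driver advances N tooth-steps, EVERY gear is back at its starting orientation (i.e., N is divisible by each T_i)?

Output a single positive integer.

Answer: 272

Derivation:
Gear k returns to start when N is a multiple of T_k.
All gears at start simultaneously when N is a common multiple of [16, 17]; the smallest such N is lcm(16, 17).
Start: lcm = T0 = 16
Fold in T1=17: gcd(16, 17) = 1; lcm(16, 17) = 16 * 17 / 1 = 272 / 1 = 272
Full cycle length = 272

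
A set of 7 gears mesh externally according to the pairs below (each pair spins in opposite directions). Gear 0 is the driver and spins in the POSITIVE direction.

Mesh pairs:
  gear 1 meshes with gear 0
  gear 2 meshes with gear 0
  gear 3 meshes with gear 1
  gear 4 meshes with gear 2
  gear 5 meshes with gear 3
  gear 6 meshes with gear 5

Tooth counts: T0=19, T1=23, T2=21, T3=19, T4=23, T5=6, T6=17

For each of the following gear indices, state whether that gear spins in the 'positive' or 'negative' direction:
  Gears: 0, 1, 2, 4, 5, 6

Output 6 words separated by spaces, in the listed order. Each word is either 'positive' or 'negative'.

Answer: positive negative negative positive negative positive

Derivation:
Gear 0 (driver): positive (depth 0)
  gear 1: meshes with gear 0 -> depth 1 -> negative (opposite of gear 0)
  gear 2: meshes with gear 0 -> depth 1 -> negative (opposite of gear 0)
  gear 3: meshes with gear 1 -> depth 2 -> positive (opposite of gear 1)
  gear 4: meshes with gear 2 -> depth 2 -> positive (opposite of gear 2)
  gear 5: meshes with gear 3 -> depth 3 -> negative (opposite of gear 3)
  gear 6: meshes with gear 5 -> depth 4 -> positive (opposite of gear 5)
Queried indices 0, 1, 2, 4, 5, 6 -> positive, negative, negative, positive, negative, positive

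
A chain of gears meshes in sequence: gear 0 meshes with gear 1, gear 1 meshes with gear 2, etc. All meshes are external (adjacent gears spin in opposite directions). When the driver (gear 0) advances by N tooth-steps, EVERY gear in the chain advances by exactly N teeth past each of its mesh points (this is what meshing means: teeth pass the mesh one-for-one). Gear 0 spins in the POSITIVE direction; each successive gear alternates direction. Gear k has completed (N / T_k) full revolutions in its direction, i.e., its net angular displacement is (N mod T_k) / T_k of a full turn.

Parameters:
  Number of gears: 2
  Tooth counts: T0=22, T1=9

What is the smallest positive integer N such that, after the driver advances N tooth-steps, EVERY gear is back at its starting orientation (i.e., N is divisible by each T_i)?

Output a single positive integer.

Answer: 198

Derivation:
Gear k returns to start when N is a multiple of T_k.
All gears at start simultaneously when N is a common multiple of [22, 9]; the smallest such N is lcm(22, 9).
Start: lcm = T0 = 22
Fold in T1=9: gcd(22, 9) = 1; lcm(22, 9) = 22 * 9 / 1 = 198 / 1 = 198
Full cycle length = 198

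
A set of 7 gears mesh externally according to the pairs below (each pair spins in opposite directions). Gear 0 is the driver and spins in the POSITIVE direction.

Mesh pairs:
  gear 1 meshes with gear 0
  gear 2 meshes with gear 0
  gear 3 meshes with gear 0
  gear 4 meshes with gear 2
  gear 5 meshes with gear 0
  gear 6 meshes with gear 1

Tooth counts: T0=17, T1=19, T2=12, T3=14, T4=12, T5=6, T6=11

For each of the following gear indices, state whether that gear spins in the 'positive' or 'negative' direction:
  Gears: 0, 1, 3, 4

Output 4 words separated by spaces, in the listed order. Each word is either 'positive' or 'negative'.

Gear 0 (driver): positive (depth 0)
  gear 1: meshes with gear 0 -> depth 1 -> negative (opposite of gear 0)
  gear 2: meshes with gear 0 -> depth 1 -> negative (opposite of gear 0)
  gear 3: meshes with gear 0 -> depth 1 -> negative (opposite of gear 0)
  gear 4: meshes with gear 2 -> depth 2 -> positive (opposite of gear 2)
  gear 5: meshes with gear 0 -> depth 1 -> negative (opposite of gear 0)
  gear 6: meshes with gear 1 -> depth 2 -> positive (opposite of gear 1)
Queried indices 0, 1, 3, 4 -> positive, negative, negative, positive

Answer: positive negative negative positive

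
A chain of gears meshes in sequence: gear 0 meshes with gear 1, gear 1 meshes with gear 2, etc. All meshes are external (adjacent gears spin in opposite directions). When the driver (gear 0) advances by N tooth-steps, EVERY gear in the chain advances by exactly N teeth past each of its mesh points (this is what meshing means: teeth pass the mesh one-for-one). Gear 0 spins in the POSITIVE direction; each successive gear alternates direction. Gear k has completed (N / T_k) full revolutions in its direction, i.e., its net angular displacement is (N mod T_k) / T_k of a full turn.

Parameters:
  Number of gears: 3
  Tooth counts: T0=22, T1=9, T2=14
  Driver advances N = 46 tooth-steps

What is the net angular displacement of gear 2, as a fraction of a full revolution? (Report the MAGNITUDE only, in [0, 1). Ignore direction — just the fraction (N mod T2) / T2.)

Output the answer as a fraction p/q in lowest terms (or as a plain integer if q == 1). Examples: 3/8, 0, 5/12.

Answer: 2/7

Derivation:
Chain of 3 gears, tooth counts: [22, 9, 14]
  gear 0: T0=22, direction=positive, advance = 46 mod 22 = 2 teeth = 2/22 turn
  gear 1: T1=9, direction=negative, advance = 46 mod 9 = 1 teeth = 1/9 turn
  gear 2: T2=14, direction=positive, advance = 46 mod 14 = 4 teeth = 4/14 turn
Gear 2: 46 mod 14 = 4
Fraction = 4 / 14 = 2/7 (gcd(4,14)=2) = 2/7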